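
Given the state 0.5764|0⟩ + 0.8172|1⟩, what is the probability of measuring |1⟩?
0.6678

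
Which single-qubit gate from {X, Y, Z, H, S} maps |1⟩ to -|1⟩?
Z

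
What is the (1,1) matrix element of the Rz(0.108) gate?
(0.9985 + 0.05397i)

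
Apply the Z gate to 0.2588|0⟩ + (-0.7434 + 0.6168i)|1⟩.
0.2588|0⟩ + (0.7434 - 0.6168i)|1⟩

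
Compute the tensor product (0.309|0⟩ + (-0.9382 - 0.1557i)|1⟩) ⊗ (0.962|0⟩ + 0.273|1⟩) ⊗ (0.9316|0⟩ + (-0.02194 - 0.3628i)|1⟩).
0.2769|000⟩ + (-0.006522 - 0.1078i)|001⟩ + 0.07859|010⟩ + (-0.001851 - 0.0306i)|011⟩ + (-0.8408 - 0.1395i)|100⟩ + (-0.03454 + 0.3307i)|101⟩ + (-0.2386 - 0.0396i)|110⟩ + (-0.009802 + 0.09386i)|111⟩

amp(|b₁b₂…⟩) = product of the factor amplitudes for bits b₁, b₂, …; only kets whose every factor amplitude is nonzero survive.
|000⟩: (0.309)(0.962)(0.9316) = 0.2769
|001⟩: (0.309)(0.962)(-0.02194 - 0.3628i) = (-0.006522 - 0.1078i)
|010⟩: (0.309)(0.273)(0.9316) = 0.07859
|011⟩: (0.309)(0.273)(-0.02194 - 0.3628i) = (-0.001851 - 0.0306i)
|100⟩: (-0.9382 - 0.1557i)(0.962)(0.9316) = (-0.8408 - 0.1395i)
|101⟩: (-0.9382 - 0.1557i)(0.962)(-0.02194 - 0.3628i) = (-0.03454 + 0.3307i)
|110⟩: (-0.9382 - 0.1557i)(0.273)(0.9316) = (-0.2386 - 0.0396i)
|111⟩: (-0.9382 - 0.1557i)(0.273)(-0.02194 - 0.3628i) = (-0.009802 + 0.09386i)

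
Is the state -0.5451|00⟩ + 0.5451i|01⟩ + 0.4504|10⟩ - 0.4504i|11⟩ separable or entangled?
Separable

Writing the state as a|00⟩ + b|01⟩ + c|10⟩ + d|11⟩, it is a product state iff ad − bc = 0.
Here (a, b, c, d) = (-0.5451, 0.5451i, 0.4504, -0.4504i): ad − bc = (-0.5451)(-0.4504i) − (0.5451i)(0.4504) = 0, so the state is separable.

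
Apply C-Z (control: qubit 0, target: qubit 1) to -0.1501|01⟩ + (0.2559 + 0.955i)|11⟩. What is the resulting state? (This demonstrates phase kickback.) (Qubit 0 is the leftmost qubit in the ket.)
-0.1501|01⟩ + (-0.2559 - 0.955i)|11⟩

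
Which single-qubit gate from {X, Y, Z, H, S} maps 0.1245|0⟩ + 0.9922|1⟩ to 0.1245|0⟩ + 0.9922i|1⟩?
S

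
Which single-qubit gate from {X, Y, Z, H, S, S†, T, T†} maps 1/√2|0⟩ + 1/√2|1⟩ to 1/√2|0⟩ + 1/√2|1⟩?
X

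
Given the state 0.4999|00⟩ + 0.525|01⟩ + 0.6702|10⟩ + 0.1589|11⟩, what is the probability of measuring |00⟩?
0.2499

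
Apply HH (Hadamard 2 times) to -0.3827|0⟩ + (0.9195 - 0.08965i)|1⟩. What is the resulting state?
-0.3827|0⟩ + (0.9195 - 0.08965i)|1⟩

H² = I, so an even number of Hadamards cancels: H^2 = I and the state is unchanged.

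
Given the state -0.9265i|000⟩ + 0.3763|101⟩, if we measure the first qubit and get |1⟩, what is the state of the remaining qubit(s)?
|01⟩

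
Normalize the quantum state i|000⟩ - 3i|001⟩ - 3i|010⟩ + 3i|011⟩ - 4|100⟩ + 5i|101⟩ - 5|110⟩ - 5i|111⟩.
0.09167i|000⟩ - 0.275i|001⟩ - 0.275i|010⟩ + 0.275i|011⟩ - 0.3667|100⟩ + 0.4583i|101⟩ - 0.4583|110⟩ - 0.4583i|111⟩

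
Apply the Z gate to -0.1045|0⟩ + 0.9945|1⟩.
-0.1045|0⟩ - 0.9945|1⟩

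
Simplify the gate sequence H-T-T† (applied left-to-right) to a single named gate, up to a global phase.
H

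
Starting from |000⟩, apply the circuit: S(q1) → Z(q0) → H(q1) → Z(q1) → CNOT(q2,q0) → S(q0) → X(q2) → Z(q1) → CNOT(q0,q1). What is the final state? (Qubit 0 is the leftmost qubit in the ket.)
1/√2|001⟩ + 1/√2|011⟩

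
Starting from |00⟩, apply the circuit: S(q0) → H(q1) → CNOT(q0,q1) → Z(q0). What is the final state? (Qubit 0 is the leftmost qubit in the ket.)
1/√2|00⟩ + 1/√2|01⟩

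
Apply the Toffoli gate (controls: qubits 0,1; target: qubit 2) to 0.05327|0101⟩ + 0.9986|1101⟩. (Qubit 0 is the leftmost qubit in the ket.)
0.05327|0101⟩ + 0.9986|1111⟩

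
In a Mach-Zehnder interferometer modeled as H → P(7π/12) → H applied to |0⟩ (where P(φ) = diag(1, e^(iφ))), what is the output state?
(0.3706 + 0.483i)|0⟩ + (0.6294 - 0.483i)|1⟩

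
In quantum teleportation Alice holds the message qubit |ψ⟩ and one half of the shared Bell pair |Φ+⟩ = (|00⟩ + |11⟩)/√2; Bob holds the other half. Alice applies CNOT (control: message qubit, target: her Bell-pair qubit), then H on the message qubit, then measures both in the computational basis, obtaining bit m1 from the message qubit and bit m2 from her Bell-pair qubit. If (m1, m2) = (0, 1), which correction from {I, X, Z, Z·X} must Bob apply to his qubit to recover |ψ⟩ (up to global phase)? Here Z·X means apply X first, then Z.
X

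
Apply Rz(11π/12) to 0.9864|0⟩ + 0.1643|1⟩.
(0.1288 - 0.978i)|0⟩ + (0.02145 + 0.1629i)|1⟩

Rz(11π/12) = [[e^(−iθ/2), 0], [0, e^(iθ/2)]] with e^(±iθ/2) = cos(θ/2) ± i·sin(θ/2); θ = 11π/12, cos(θ/2) ≈ 0.130526, sin(θ/2) ≈ 0.991445.
With a = amp(|0⟩) = 0.9864 and b = amp(|1⟩) = 0.1643:
new amp(|0⟩) = (0.130526 - 0.991445i)·a = (0.1288 - 0.978i)
new amp(|1⟩) = (0.130526 + 0.991445i)·b = (0.02145 + 0.1629i)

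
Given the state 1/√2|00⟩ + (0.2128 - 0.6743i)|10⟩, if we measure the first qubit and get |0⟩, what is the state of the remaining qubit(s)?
|0⟩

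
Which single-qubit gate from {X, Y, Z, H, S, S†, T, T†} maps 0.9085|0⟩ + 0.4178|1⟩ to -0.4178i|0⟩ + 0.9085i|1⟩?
Y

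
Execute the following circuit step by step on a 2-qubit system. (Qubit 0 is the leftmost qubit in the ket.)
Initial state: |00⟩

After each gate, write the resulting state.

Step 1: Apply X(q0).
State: |10⟩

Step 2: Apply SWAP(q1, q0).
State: |01⟩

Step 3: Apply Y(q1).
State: -i|00⟩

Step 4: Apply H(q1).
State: -(1/√2)i|00⟩ - (1/√2)i|01⟩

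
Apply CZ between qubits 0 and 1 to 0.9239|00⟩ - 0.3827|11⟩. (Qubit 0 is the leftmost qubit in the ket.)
0.9239|00⟩ + 0.3827|11⟩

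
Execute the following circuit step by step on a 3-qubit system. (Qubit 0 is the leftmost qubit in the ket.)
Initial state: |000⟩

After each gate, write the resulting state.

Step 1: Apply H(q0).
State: 1/√2|000⟩ + 1/√2|100⟩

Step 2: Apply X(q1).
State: 1/√2|010⟩ + 1/√2|110⟩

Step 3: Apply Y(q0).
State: -(1/√2)i|010⟩ + (1/√2)i|110⟩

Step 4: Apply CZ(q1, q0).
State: -(1/√2)i|010⟩ - (1/√2)i|110⟩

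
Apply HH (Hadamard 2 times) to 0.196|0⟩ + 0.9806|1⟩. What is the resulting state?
0.196|0⟩ + 0.9806|1⟩

H² = I, so an even number of Hadamards cancels: H^2 = I and the state is unchanged.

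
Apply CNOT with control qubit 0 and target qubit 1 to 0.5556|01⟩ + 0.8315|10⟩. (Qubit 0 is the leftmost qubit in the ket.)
0.5556|01⟩ + 0.8315|11⟩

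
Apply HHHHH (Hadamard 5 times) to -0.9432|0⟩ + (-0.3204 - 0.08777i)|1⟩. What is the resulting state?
(-0.8935 - 0.06206i)|0⟩ + (-0.4404 + 0.06206i)|1⟩

H² = I, so H^5 = H: a single Hadamard. With (a, b) = (-0.9432, (-0.3204 - 0.08777i)), H gives ((a + b)/√2, (a − b)/√2) = ((-0.8935 - 0.06206i), (-0.4404 + 0.06206i)).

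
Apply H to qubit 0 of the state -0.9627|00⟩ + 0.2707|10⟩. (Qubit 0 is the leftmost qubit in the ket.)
-0.4893|00⟩ - 0.8721|10⟩

H on qubit 0 mixes each pair of kets that differ only in qubit 0: amplitudes (a, b) of (|…0…⟩, |…1…⟩) become ((a + b)/√2, (a − b)/√2). Kets absent from the input have amplitude 0.
(|00⟩, |10⟩): (a, b) = (-0.9627, 0.2707) → (-0.4893, -0.8721)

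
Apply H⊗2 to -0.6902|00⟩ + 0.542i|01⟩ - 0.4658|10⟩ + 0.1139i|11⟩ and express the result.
(-0.578 + 0.328i)|00⟩ + (-0.578 - 0.328i)|01⟩ + (-0.1122 + 0.2141i)|10⟩ + (-0.1122 - 0.2141i)|11⟩

H⊗2 gives amp(|y⟩) = (1/2) Σ_x (−1)^(x·y) amp(|x⟩), where x·y is the number of positions in which both x and y have a 1.
|00⟩: (-0.6902 + 0.542i - 0.4658 + 0.1139i)/2 = (-0.578 + 0.328i)
|01⟩: (-0.6902 - 0.542i - 0.4658 - 0.1139i)/2 = (-0.578 - 0.328i)
|10⟩: (-0.6902 + 0.542i + 0.4658 - 0.1139i)/2 = (-0.1122 + 0.2141i)
|11⟩: (-0.6902 - 0.542i + 0.4658 + 0.1139i)/2 = (-0.1122 - 0.2141i)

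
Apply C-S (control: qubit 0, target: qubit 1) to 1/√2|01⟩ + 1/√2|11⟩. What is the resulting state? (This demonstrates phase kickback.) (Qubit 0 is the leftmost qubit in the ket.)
1/√2|01⟩ + (1/√2)i|11⟩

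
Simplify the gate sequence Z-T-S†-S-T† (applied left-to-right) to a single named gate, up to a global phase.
Z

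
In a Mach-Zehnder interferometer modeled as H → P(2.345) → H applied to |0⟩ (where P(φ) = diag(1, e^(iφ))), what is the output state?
(0.1504 + 0.3575i)|0⟩ + (0.8496 - 0.3575i)|1⟩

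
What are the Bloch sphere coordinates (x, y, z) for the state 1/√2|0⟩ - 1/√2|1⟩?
(-1, 0, 0)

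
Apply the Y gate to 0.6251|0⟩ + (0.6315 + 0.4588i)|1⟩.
(0.4588 - 0.6315i)|0⟩ + 0.6251i|1⟩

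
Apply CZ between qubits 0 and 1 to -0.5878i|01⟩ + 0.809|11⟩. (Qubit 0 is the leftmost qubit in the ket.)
-0.5878i|01⟩ - 0.809|11⟩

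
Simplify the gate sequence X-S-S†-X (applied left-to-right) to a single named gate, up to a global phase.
I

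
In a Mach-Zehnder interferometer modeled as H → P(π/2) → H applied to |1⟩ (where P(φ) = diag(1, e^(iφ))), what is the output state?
(1/2 - (1/2)i)|0⟩ + (1/2 + (1/2)i)|1⟩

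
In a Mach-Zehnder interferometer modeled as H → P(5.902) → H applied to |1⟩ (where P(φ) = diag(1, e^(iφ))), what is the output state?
(0.03589 + 0.186i)|0⟩ + (0.9641 - 0.186i)|1⟩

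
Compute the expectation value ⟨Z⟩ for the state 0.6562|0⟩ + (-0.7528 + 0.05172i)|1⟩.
-0.1388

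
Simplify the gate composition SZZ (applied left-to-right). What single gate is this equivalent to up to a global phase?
S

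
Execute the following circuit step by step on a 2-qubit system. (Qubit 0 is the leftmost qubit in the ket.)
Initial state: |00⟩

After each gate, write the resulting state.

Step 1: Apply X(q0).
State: |10⟩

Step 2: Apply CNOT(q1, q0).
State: |10⟩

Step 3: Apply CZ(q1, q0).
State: |10⟩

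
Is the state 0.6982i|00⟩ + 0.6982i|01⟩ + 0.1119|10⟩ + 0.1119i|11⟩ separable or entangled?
Entangled

Writing the state as a|00⟩ + b|01⟩ + c|10⟩ + d|11⟩, it is a product state iff ad − bc = 0.
Here (a, b, c, d) = (0.6982i, 0.6982i, 0.1119, 0.1119i): ad − bc = (0.6982i)(0.1119i) − (0.6982i)(0.1119) = (-0.07813 - 0.07813i) ≠ 0, so the state is entangled.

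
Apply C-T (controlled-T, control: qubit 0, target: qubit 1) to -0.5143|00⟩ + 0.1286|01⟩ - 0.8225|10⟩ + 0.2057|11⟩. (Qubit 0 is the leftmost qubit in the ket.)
-0.5143|00⟩ + 0.1286|01⟩ - 0.8225|10⟩ + (0.1455 + 0.1455i)|11⟩

C-T leaves the control-|0⟩ kets |00⟩, |01⟩ unchanged and applies T to qubit 1 on the control-|1⟩ pair (|10⟩, |11⟩).
T = [[1, 0], [0, (1/√2 + (1/√2)i)]].
With a = amp(|10⟩) = -0.8225 and b = amp(|11⟩) = 0.2057:
new amp(|10⟩) = (1)·a = -0.8225
new amp(|11⟩) = (1/√2 + (1/√2)i)·b = (0.1455 + 0.1455i)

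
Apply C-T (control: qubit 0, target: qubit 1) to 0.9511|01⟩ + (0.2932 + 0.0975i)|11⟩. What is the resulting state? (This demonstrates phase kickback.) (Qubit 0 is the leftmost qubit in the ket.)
0.9511|01⟩ + (0.1384 + 0.2763i)|11⟩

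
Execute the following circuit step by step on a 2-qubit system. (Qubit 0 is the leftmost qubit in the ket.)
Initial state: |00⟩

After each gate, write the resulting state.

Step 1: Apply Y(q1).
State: i|01⟩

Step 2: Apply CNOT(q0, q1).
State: i|01⟩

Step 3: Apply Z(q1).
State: -i|01⟩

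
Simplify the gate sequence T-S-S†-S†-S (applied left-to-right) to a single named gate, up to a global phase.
T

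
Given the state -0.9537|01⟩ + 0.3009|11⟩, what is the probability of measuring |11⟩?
0.09054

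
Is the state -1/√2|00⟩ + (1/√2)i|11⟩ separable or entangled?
Entangled

Writing the state as a|00⟩ + b|01⟩ + c|10⟩ + d|11⟩, it is a product state iff ad − bc = 0.
Here (a, b, c, d) = (-1/√2, 0, 0, (1/√2)i): ad − bc = (-1/√2)((1/√2)i) − (0)(0) = -(1/2)i ≠ 0, so the state is entangled.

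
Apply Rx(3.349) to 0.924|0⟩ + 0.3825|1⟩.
(-0.09565 - 0.3804i)|0⟩ + (-0.0396 - 0.919i)|1⟩

Rx(3.349) = [[cos(θ/2), −i·sin(θ/2)], [−i·sin(θ/2), cos(θ/2)]]; θ = 3.349, cos(θ/2) ≈ -0.103518, sin(θ/2) ≈ 0.994628.
With a = amp(|0⟩) = 0.924 and b = amp(|1⟩) = 0.3825:
new amp(|0⟩) = (-0.103518)·a + (-0.994628i)·b = (-0.09565 - 0.3804i)
new amp(|1⟩) = (-0.994628i)·a + (-0.103518)·b = (-0.0396 - 0.919i)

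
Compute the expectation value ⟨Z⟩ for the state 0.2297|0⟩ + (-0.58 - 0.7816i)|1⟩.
-0.8945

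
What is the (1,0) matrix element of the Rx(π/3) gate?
-(1/2)i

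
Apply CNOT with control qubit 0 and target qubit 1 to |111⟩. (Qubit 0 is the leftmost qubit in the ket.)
|101⟩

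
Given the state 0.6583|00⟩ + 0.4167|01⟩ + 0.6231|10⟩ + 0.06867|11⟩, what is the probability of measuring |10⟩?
0.3883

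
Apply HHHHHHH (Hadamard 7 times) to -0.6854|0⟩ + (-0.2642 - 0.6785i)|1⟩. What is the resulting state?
(-0.6715 - 0.4798i)|0⟩ + (-0.2978 + 0.4798i)|1⟩

H² = I, so H^7 = H: a single Hadamard. With (a, b) = (-0.6854, (-0.2642 - 0.6785i)), H gives ((a + b)/√2, (a − b)/√2) = ((-0.6715 - 0.4798i), (-0.2978 + 0.4798i)).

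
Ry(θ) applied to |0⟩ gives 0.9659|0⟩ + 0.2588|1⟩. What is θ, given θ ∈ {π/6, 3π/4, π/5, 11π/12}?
π/6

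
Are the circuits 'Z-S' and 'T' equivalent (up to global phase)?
No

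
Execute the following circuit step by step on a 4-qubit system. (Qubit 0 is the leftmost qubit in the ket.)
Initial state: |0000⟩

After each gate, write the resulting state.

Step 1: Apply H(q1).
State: 1/√2|0000⟩ + 1/√2|0100⟩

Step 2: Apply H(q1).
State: |0000⟩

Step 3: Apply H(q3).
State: 1/√2|0000⟩ + 1/√2|0001⟩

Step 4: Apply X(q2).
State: 1/√2|0010⟩ + 1/√2|0011⟩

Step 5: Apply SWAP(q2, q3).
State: 1/√2|0001⟩ + 1/√2|0011⟩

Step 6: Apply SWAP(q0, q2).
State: 1/√2|0001⟩ + 1/√2|1001⟩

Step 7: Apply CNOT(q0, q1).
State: 1/√2|0001⟩ + 1/√2|1101⟩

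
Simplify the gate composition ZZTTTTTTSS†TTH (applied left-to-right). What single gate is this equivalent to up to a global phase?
H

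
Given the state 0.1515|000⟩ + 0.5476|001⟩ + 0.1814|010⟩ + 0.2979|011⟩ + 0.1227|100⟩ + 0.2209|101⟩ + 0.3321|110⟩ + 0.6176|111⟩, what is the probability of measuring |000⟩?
0.02295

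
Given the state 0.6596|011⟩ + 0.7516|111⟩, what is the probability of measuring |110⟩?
0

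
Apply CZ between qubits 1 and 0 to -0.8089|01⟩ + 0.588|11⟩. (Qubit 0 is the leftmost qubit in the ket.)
-0.8089|01⟩ - 0.588|11⟩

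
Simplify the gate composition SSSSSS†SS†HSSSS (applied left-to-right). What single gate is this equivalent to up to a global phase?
H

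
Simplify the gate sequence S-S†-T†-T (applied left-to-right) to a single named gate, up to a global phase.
I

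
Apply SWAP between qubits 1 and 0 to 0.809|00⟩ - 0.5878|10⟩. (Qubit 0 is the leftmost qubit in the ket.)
0.809|00⟩ - 0.5878|01⟩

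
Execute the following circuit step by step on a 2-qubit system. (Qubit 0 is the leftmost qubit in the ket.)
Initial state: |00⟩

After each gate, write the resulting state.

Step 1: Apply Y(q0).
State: i|10⟩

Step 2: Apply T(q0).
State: (-1/√2 + (1/√2)i)|10⟩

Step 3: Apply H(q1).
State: (-1/2 + (1/2)i)|10⟩ + (-1/2 + (1/2)i)|11⟩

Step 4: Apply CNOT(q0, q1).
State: (-1/2 + (1/2)i)|10⟩ + (-1/2 + (1/2)i)|11⟩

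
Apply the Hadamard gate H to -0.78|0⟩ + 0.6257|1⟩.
-0.1091|0⟩ - 0.994|1⟩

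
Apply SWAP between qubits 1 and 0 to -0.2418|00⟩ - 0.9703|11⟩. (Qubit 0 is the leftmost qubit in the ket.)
-0.2418|00⟩ - 0.9703|11⟩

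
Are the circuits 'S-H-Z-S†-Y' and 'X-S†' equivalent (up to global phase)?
No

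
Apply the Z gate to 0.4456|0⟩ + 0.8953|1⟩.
0.4456|0⟩ - 0.8953|1⟩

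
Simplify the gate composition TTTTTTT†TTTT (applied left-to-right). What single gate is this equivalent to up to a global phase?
T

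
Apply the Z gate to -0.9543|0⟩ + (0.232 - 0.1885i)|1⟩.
-0.9543|0⟩ + (-0.232 + 0.1885i)|1⟩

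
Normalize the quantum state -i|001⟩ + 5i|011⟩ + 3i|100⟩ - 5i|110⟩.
-0.1291i|001⟩ + 0.6455i|011⟩ + 0.3873i|100⟩ - 0.6455i|110⟩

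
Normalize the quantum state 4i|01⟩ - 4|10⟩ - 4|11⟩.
(1/√3)i|01⟩ - 1/√3|10⟩ - 1/√3|11⟩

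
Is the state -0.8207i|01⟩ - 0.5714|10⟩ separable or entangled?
Entangled

Writing the state as a|00⟩ + b|01⟩ + c|10⟩ + d|11⟩, it is a product state iff ad − bc = 0.
Here (a, b, c, d) = (0, -0.8207i, -0.5714, 0): ad − bc = (0)(0) − (-0.8207i)(-0.5714) = -0.4689i ≠ 0, so the state is entangled.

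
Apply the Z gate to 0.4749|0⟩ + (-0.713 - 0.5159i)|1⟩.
0.4749|0⟩ + (0.713 + 0.5159i)|1⟩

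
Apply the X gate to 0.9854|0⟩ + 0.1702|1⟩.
0.1702|0⟩ + 0.9854|1⟩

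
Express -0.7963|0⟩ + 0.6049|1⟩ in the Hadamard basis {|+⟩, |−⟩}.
-0.1353|+⟩ - 0.9908|−⟩

With |ψ⟩ = α|0⟩ + β|1⟩, the Hadamard-basis coefficients are ⟨+|ψ⟩ = (α + β)/√2 and ⟨−|ψ⟩ = (α − β)/√2.
Here α = -0.7963, β = 0.6049: (α + β)/√2 = -0.1353, (α − β)/√2 = -0.9908.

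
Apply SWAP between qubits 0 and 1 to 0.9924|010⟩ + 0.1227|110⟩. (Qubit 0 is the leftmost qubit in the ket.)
0.9924|100⟩ + 0.1227|110⟩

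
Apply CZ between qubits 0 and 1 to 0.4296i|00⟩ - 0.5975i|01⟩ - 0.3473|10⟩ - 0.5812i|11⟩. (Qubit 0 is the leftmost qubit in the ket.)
0.4296i|00⟩ - 0.5975i|01⟩ - 0.3473|10⟩ + 0.5812i|11⟩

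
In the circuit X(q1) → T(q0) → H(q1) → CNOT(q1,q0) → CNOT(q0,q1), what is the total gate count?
5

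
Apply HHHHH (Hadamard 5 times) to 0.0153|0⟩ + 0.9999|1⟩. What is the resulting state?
0.7179|0⟩ - 0.6962|1⟩

H² = I, so H^5 = H: a single Hadamard. With (a, b) = (0.0153, 0.9999), H gives ((a + b)/√2, (a − b)/√2) = (0.7179, -0.6962).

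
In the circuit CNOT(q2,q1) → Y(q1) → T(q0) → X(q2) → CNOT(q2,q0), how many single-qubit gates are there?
3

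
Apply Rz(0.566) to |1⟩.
(0.9602 + 0.2792i)|1⟩

Rz(0.566) = [[e^(−iθ/2), 0], [0, e^(iθ/2)]] with e^(±iθ/2) = cos(θ/2) ± i·sin(θ/2); θ = 0.566, cos(θ/2) ≈ 0.960222, sin(θ/2) ≈ 0.279238.
With a = amp(|0⟩) = 0 and b = amp(|1⟩) = 1:
new amp(|0⟩) = (0.960222 - 0.279238i)·a = 0
new amp(|1⟩) = (0.960222 + 0.279238i)·b = (0.9602 + 0.2792i)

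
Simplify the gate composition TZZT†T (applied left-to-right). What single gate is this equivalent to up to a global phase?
T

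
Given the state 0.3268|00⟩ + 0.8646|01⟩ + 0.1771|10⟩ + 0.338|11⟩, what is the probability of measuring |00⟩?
0.1068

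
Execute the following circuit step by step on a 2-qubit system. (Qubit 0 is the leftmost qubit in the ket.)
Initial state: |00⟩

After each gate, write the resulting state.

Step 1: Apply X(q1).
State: |01⟩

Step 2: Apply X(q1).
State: |00⟩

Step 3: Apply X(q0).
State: |10⟩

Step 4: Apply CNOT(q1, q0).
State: |10⟩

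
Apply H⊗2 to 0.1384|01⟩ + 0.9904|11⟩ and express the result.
0.5644|00⟩ - 0.5644|01⟩ - 0.426|10⟩ + 0.426|11⟩

H⊗2 gives amp(|y⟩) = (1/2) Σ_x (−1)^(x·y) amp(|x⟩), where x·y is the number of positions in which both x and y have a 1.
|00⟩: (0.1384 + 0.9904)/2 = 0.5644
|01⟩: (-0.1384 - 0.9904)/2 = -0.5644
|10⟩: (0.1384 - 0.9904)/2 = -0.426
|11⟩: (-0.1384 + 0.9904)/2 = 0.426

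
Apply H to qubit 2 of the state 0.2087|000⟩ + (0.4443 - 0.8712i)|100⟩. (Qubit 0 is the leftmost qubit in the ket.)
0.1476|000⟩ + 0.1476|001⟩ + (0.3142 - 0.616i)|100⟩ + (0.3142 - 0.616i)|101⟩

H on qubit 2 mixes each pair of kets that differ only in qubit 2: amplitudes (a, b) of (|…0…⟩, |…1…⟩) become ((a + b)/√2, (a − b)/√2). Kets absent from the input have amplitude 0.
(|000⟩, |001⟩): (a, b) = (0.2087, 0) → (0.1476, 0.1476)
(|100⟩, |101⟩): (a, b) = ((0.4443 - 0.8712i), 0) → ((0.3142 - 0.616i), (0.3142 - 0.616i))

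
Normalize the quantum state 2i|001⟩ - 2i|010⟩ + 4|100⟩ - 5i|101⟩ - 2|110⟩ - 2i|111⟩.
0.2649i|001⟩ - 0.2649i|010⟩ + 0.5298|100⟩ - 0.6623i|101⟩ - 0.2649|110⟩ - 0.2649i|111⟩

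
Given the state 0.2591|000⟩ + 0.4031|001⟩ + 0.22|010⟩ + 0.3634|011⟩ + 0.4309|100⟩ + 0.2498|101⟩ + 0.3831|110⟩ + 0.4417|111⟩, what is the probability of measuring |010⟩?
0.0484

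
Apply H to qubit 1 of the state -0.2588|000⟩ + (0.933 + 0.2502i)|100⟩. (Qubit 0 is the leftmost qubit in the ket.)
-0.183|000⟩ - 0.183|010⟩ + (0.6597 + 0.1769i)|100⟩ + (0.6597 + 0.1769i)|110⟩

H on qubit 1 mixes each pair of kets that differ only in qubit 1: amplitudes (a, b) of (|…0…⟩, |…1…⟩) become ((a + b)/√2, (a − b)/√2). Kets absent from the input have amplitude 0.
(|000⟩, |010⟩): (a, b) = (-0.2588, 0) → (-0.183, -0.183)
(|100⟩, |110⟩): (a, b) = ((0.933 + 0.2502i), 0) → ((0.6597 + 0.1769i), (0.6597 + 0.1769i))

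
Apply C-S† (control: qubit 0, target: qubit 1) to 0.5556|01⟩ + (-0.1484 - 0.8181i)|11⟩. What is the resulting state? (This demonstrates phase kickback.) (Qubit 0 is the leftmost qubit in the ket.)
0.5556|01⟩ + (-0.8181 + 0.1484i)|11⟩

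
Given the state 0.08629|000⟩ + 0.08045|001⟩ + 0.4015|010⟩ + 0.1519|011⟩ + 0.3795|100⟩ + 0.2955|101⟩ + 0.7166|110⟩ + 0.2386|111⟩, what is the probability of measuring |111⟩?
0.05693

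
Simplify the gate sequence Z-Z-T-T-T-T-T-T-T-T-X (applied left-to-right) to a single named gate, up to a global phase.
X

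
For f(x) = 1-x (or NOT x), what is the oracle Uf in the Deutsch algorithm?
CNOT followed by I ⊗ X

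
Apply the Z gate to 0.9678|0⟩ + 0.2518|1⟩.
0.9678|0⟩ - 0.2518|1⟩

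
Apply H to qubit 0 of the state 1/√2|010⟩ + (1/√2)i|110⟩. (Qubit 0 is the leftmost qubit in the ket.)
(1/2 + (1/2)i)|010⟩ + (1/2 - (1/2)i)|110⟩

H on qubit 0 mixes each pair of kets that differ only in qubit 0: amplitudes (a, b) of (|…0…⟩, |…1…⟩) become ((a + b)/√2, (a − b)/√2). Kets absent from the input have amplitude 0.
(|010⟩, |110⟩): (a, b) = (1/√2, (1/√2)i) → ((1/2 + (1/2)i), (1/2 - (1/2)i))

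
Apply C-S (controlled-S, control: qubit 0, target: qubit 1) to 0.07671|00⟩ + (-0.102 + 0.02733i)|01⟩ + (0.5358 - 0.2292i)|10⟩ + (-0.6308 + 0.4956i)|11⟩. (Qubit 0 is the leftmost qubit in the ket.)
0.07671|00⟩ + (-0.102 + 0.02733i)|01⟩ + (0.5358 - 0.2292i)|10⟩ + (-0.4956 - 0.6308i)|11⟩

C-S leaves the control-|0⟩ kets |00⟩, |01⟩ unchanged and applies S to qubit 1 on the control-|1⟩ pair (|10⟩, |11⟩).
S = [[1, 0], [0, i]].
With a = amp(|10⟩) = (0.5358 - 0.2292i) and b = amp(|11⟩) = (-0.6308 + 0.4956i):
new amp(|10⟩) = (1)·a = (0.5358 - 0.2292i)
new amp(|11⟩) = (i)·b = (-0.4956 - 0.6308i)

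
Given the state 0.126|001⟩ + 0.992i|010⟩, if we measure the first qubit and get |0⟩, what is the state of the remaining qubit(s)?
0.126|01⟩ + 0.992i|10⟩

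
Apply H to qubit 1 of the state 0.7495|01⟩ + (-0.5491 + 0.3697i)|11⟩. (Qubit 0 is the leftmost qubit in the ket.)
0.53|00⟩ - 0.53|01⟩ + (-0.3883 + 0.2614i)|10⟩ + (0.3883 - 0.2614i)|11⟩

H on qubit 1 mixes each pair of kets that differ only in qubit 1: amplitudes (a, b) of (|…0…⟩, |…1…⟩) become ((a + b)/√2, (a − b)/√2). Kets absent from the input have amplitude 0.
(|00⟩, |01⟩): (a, b) = (0, 0.7495) → (0.53, -0.53)
(|10⟩, |11⟩): (a, b) = (0, (-0.5491 + 0.3697i)) → ((-0.3883 + 0.2614i), (0.3883 - 0.2614i))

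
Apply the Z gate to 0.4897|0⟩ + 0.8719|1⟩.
0.4897|0⟩ - 0.8719|1⟩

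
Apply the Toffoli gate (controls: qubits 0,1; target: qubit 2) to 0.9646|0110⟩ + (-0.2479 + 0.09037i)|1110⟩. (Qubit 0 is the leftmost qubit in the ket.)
0.9646|0110⟩ + (-0.2479 + 0.09037i)|1100⟩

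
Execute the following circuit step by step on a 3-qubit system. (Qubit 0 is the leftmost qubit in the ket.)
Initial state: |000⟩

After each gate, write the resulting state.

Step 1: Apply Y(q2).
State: i|001⟩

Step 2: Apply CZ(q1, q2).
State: i|001⟩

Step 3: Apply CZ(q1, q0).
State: i|001⟩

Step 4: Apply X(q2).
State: i|000⟩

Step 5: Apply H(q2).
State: (1/√2)i|000⟩ + (1/√2)i|001⟩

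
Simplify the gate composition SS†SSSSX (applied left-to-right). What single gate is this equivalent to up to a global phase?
X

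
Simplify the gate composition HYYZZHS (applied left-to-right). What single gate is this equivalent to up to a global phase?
S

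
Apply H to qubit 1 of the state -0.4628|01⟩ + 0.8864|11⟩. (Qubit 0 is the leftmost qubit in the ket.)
-0.3272|00⟩ + 0.3272|01⟩ + 0.6268|10⟩ - 0.6268|11⟩

H on qubit 1 mixes each pair of kets that differ only in qubit 1: amplitudes (a, b) of (|…0…⟩, |…1…⟩) become ((a + b)/√2, (a − b)/√2). Kets absent from the input have amplitude 0.
(|00⟩, |01⟩): (a, b) = (0, -0.4628) → (-0.3272, 0.3272)
(|10⟩, |11⟩): (a, b) = (0, 0.8864) → (0.6268, -0.6268)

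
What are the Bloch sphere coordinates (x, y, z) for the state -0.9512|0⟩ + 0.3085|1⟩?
(-0.5869, 0, 0.8096)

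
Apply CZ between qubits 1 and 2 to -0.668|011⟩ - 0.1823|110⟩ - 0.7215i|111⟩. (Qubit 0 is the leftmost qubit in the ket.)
0.668|011⟩ - 0.1823|110⟩ + 0.7215i|111⟩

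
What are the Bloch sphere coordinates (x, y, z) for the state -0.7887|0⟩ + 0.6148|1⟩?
(-0.9698, 0, 0.2441)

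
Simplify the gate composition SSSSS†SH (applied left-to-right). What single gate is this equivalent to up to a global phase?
H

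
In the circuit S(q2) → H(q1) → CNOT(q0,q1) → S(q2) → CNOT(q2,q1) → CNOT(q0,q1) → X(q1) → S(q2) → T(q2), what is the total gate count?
9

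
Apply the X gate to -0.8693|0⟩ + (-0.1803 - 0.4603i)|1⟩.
(-0.1803 - 0.4603i)|0⟩ - 0.8693|1⟩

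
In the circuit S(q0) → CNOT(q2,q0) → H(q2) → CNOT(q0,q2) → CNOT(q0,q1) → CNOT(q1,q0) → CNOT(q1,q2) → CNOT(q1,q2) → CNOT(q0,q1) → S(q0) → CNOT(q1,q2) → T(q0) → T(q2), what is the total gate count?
13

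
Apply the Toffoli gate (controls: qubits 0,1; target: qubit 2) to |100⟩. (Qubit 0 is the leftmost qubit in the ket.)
|100⟩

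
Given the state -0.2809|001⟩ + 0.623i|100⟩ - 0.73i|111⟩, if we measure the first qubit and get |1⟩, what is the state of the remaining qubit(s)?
0.6492i|00⟩ - 0.7607i|11⟩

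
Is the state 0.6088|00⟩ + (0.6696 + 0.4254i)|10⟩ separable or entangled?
Separable

Writing the state as a|00⟩ + b|01⟩ + c|10⟩ + d|11⟩, it is a product state iff ad − bc = 0.
Here (a, b, c, d) = (0.6088, 0, (0.6696 + 0.4254i), 0): ad − bc = (0.6088)(0) − (0)(0.6696 + 0.4254i) = 0, so the state is separable.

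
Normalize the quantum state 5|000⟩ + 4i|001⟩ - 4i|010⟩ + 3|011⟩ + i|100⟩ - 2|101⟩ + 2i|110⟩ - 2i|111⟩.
0.5625|000⟩ + 0.45i|001⟩ - 0.45i|010⟩ + 0.3375|011⟩ + 0.1125i|100⟩ - 0.225|101⟩ + 0.225i|110⟩ - 0.225i|111⟩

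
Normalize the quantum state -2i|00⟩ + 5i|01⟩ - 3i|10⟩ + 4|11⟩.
-0.2722i|00⟩ + 0.6804i|01⟩ - (1/√6)i|10⟩ + 0.5443|11⟩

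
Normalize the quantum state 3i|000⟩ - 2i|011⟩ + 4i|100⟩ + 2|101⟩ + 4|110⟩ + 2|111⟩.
0.4121i|000⟩ - 0.2747i|011⟩ + 0.5494i|100⟩ + 0.2747|101⟩ + 0.5494|110⟩ + 0.2747|111⟩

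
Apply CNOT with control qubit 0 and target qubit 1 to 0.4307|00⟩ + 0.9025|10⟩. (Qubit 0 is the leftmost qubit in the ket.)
0.4307|00⟩ + 0.9025|11⟩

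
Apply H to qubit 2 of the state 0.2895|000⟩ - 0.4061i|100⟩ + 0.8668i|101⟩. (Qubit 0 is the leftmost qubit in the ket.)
0.2047|000⟩ + 0.2047|001⟩ + 0.3258i|100⟩ - 0.9001i|101⟩

H on qubit 2 mixes each pair of kets that differ only in qubit 2: amplitudes (a, b) of (|…0…⟩, |…1…⟩) become ((a + b)/√2, (a − b)/√2). Kets absent from the input have amplitude 0.
(|000⟩, |001⟩): (a, b) = (0.2895, 0) → (0.2047, 0.2047)
(|100⟩, |101⟩): (a, b) = (-0.4061i, 0.8668i) → (0.3258i, -0.9001i)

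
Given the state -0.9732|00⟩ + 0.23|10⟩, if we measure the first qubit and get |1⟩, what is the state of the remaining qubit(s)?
|0⟩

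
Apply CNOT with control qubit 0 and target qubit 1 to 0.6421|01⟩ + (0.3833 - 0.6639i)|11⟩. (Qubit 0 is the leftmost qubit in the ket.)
0.6421|01⟩ + (0.3833 - 0.6639i)|10⟩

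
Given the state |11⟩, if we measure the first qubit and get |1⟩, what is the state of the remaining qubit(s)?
|1⟩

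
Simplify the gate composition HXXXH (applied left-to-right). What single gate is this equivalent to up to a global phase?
Z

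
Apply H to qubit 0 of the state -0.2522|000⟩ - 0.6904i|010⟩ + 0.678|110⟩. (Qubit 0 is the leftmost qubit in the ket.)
-0.1783|000⟩ + (0.4794 - 0.4882i)|010⟩ - 0.1783|100⟩ + (-0.4794 - 0.4882i)|110⟩

H on qubit 0 mixes each pair of kets that differ only in qubit 0: amplitudes (a, b) of (|…0…⟩, |…1…⟩) become ((a + b)/√2, (a − b)/√2). Kets absent from the input have amplitude 0.
(|000⟩, |100⟩): (a, b) = (-0.2522, 0) → (-0.1783, -0.1783)
(|010⟩, |110⟩): (a, b) = (-0.6904i, 0.678) → ((0.4794 - 0.4882i), (-0.4794 - 0.4882i))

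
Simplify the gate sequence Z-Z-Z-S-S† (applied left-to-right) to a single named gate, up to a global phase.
Z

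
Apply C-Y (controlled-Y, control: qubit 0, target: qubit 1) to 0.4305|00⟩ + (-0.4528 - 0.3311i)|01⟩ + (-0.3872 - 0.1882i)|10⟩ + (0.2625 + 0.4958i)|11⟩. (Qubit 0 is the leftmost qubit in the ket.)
0.4305|00⟩ + (-0.4528 - 0.3311i)|01⟩ + (0.4958 - 0.2625i)|10⟩ + (0.1882 - 0.3872i)|11⟩

C-Y leaves the control-|0⟩ kets |00⟩, |01⟩ unchanged and applies Y to qubit 1 on the control-|1⟩ pair (|10⟩, |11⟩).
Y = [[0, -i], [i, 0]].
With a = amp(|10⟩) = (-0.3872 - 0.1882i) and b = amp(|11⟩) = (0.2625 + 0.4958i):
new amp(|10⟩) = (-i)·b = (0.4958 - 0.2625i)
new amp(|11⟩) = (i)·a = (0.1882 - 0.3872i)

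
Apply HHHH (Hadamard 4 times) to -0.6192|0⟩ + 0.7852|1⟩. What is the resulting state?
-0.6192|0⟩ + 0.7852|1⟩

H² = I, so an even number of Hadamards cancels: H^4 = I and the state is unchanged.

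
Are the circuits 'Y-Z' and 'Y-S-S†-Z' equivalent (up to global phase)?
Yes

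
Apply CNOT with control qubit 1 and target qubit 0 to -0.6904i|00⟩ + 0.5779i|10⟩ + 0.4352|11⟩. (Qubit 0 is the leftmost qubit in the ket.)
-0.6904i|00⟩ + 0.4352|01⟩ + 0.5779i|10⟩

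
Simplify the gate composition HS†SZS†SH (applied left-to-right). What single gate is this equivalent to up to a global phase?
X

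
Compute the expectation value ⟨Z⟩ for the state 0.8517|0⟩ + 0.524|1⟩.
0.4508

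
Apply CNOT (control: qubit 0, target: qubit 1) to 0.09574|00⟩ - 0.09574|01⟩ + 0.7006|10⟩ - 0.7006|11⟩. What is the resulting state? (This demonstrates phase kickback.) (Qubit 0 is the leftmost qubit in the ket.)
0.09574|00⟩ - 0.09574|01⟩ - 0.7006|10⟩ + 0.7006|11⟩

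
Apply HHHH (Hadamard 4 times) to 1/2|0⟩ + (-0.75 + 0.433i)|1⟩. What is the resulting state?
1/2|0⟩ + (-0.75 + 0.433i)|1⟩

H² = I, so an even number of Hadamards cancels: H^4 = I and the state is unchanged.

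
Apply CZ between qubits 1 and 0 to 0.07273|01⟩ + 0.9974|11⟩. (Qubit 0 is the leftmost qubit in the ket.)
0.07273|01⟩ - 0.9974|11⟩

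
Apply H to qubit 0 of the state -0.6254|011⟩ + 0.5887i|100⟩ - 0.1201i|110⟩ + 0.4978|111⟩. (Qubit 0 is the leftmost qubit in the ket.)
0.4163i|000⟩ - 0.08492i|010⟩ - 0.09023|011⟩ - 0.4163i|100⟩ + 0.08492i|110⟩ - 0.7942|111⟩

H on qubit 0 mixes each pair of kets that differ only in qubit 0: amplitudes (a, b) of (|…0…⟩, |…1…⟩) become ((a + b)/√2, (a − b)/√2). Kets absent from the input have amplitude 0.
(|000⟩, |100⟩): (a, b) = (0, 0.5887i) → (0.4163i, -0.4163i)
(|010⟩, |110⟩): (a, b) = (0, -0.1201i) → (-0.08492i, 0.08492i)
(|011⟩, |111⟩): (a, b) = (-0.6254, 0.4978) → (-0.09023, -0.7942)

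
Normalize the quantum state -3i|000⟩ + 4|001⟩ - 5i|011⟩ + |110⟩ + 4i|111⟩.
-0.3665i|000⟩ + 0.4887|001⟩ - 0.6108i|011⟩ + 0.1222|110⟩ + 0.4887i|111⟩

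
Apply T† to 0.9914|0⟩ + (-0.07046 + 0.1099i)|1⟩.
0.9914|0⟩ + (0.02789 + 0.1275i)|1⟩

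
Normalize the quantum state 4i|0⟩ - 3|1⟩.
0.8i|0⟩ - 0.6|1⟩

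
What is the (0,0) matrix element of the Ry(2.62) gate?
0.2579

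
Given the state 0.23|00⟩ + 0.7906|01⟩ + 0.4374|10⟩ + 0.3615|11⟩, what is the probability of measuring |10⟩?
0.1913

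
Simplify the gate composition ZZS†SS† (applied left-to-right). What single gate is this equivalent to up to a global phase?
S†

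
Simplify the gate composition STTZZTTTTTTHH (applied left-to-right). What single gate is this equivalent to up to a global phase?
S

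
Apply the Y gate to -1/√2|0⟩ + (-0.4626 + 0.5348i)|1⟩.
(0.5348 + 0.4626i)|0⟩ - (1/√2)i|1⟩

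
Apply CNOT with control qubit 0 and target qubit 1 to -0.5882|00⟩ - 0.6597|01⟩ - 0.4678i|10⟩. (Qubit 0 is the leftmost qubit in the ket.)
-0.5882|00⟩ - 0.6597|01⟩ - 0.4678i|11⟩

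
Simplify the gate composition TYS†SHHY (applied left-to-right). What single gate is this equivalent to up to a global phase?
T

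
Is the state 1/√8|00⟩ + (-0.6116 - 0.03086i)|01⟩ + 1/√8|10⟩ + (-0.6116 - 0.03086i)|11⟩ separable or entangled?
Separable

Writing the state as a|00⟩ + b|01⟩ + c|10⟩ + d|11⟩, it is a product state iff ad − bc = 0.
Here (a, b, c, d) = (1/√8, (-0.6116 - 0.03086i), 1/√8, (-0.6116 - 0.03086i)): ad − bc = (1/√8)(-0.6116 - 0.03086i) − (-0.6116 - 0.03086i)(1/√8) = 0, so the state is separable.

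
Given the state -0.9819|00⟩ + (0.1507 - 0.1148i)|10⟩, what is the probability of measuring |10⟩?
0.03589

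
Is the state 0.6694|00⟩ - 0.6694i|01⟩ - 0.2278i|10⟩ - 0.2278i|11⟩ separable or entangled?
Entangled

Writing the state as a|00⟩ + b|01⟩ + c|10⟩ + d|11⟩, it is a product state iff ad − bc = 0.
Here (a, b, c, d) = (0.6694, -0.6694i, -0.2278i, -0.2278i): ad − bc = (0.6694)(-0.2278i) − (-0.6694i)(-0.2278i) = (0.1525 - 0.1525i) ≠ 0, so the state is entangled.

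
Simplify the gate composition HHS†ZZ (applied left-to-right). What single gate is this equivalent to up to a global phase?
S†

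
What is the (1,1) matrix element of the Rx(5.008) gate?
-0.8035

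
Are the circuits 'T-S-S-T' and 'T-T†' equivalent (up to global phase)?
No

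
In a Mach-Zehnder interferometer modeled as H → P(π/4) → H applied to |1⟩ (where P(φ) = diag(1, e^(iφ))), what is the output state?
(0.1464 - (1/√8)i)|0⟩ + (0.8536 + (1/√8)i)|1⟩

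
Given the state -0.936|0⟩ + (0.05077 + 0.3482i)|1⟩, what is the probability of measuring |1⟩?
0.1238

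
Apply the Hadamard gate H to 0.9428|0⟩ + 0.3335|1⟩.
0.9025|0⟩ + 0.4308|1⟩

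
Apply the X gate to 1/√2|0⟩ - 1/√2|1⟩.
-1/√2|0⟩ + 1/√2|1⟩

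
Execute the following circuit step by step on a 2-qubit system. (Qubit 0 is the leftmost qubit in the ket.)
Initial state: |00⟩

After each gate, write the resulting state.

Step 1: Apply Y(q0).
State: i|10⟩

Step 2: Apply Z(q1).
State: i|10⟩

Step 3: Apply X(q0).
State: i|00⟩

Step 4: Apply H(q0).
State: (1/√2)i|00⟩ + (1/√2)i|10⟩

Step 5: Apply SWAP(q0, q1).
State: (1/√2)i|00⟩ + (1/√2)i|01⟩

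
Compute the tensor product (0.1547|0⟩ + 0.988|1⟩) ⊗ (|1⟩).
0.1547|01⟩ + 0.988|11⟩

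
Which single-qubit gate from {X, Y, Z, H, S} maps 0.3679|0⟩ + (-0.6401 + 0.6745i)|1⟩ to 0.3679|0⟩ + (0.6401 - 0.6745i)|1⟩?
Z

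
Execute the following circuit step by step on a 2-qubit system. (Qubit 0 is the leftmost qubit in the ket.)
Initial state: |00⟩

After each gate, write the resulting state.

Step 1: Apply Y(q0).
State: i|10⟩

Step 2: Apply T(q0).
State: (-1/√2 + (1/√2)i)|10⟩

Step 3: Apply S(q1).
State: (-1/√2 + (1/√2)i)|10⟩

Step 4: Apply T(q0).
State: -|10⟩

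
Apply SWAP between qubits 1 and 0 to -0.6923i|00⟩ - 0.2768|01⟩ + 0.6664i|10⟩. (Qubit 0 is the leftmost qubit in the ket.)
-0.6923i|00⟩ + 0.6664i|01⟩ - 0.2768|10⟩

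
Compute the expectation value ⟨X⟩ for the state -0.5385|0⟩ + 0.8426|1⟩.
-0.9075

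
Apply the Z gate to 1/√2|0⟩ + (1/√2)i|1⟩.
1/√2|0⟩ - (1/√2)i|1⟩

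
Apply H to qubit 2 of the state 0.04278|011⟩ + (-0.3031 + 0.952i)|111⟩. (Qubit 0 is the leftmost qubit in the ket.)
0.03025|010⟩ - 0.03025|011⟩ + (-0.2143 + 0.6732i)|110⟩ + (0.2143 - 0.6732i)|111⟩

H on qubit 2 mixes each pair of kets that differ only in qubit 2: amplitudes (a, b) of (|…0…⟩, |…1…⟩) become ((a + b)/√2, (a − b)/√2). Kets absent from the input have amplitude 0.
(|010⟩, |011⟩): (a, b) = (0, 0.04278) → (0.03025, -0.03025)
(|110⟩, |111⟩): (a, b) = (0, (-0.3031 + 0.952i)) → ((-0.2143 + 0.6732i), (0.2143 - 0.6732i))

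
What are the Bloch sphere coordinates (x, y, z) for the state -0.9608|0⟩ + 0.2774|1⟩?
(-0.5331, 0, 0.8462)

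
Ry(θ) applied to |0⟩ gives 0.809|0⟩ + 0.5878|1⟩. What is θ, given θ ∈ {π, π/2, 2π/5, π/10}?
2π/5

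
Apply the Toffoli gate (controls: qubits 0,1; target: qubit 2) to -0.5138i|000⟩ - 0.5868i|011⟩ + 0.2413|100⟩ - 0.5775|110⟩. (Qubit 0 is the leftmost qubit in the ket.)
-0.5138i|000⟩ - 0.5868i|011⟩ + 0.2413|100⟩ - 0.5775|111⟩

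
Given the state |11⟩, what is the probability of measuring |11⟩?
1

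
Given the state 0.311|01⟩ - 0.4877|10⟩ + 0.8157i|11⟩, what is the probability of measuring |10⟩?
0.2379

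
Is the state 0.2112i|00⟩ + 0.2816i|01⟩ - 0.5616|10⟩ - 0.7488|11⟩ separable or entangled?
Separable

Writing the state as a|00⟩ + b|01⟩ + c|10⟩ + d|11⟩, it is a product state iff ad − bc = 0.
Here (a, b, c, d) = (0.2112i, 0.2816i, -0.5616, -0.7488): ad − bc = (0.2112i)(-0.7488) − (0.2816i)(-0.5616) = 0, so the state is separable.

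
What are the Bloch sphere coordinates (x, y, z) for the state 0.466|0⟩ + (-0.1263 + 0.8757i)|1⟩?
(-0.1177, 0.8162, -0.5656)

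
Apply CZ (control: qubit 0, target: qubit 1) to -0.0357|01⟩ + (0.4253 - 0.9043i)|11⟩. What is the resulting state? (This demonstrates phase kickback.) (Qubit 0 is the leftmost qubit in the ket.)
-0.0357|01⟩ + (-0.4253 + 0.9043i)|11⟩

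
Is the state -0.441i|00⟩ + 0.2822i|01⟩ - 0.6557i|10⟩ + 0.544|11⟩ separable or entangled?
Entangled

Writing the state as a|00⟩ + b|01⟩ + c|10⟩ + d|11⟩, it is a product state iff ad − bc = 0.
Here (a, b, c, d) = (-0.441i, 0.2822i, -0.6557i, 0.544): ad − bc = (-0.441i)(0.544) − (0.2822i)(-0.6557i) = (-0.185 - 0.2399i) ≠ 0, so the state is entangled.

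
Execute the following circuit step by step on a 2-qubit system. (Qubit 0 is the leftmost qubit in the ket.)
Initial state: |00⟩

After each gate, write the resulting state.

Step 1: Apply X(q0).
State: |10⟩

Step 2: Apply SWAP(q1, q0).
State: |01⟩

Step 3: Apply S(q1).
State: i|01⟩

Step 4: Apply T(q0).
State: i|01⟩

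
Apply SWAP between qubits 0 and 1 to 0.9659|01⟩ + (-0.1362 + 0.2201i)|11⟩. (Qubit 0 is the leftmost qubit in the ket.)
0.9659|10⟩ + (-0.1362 + 0.2201i)|11⟩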